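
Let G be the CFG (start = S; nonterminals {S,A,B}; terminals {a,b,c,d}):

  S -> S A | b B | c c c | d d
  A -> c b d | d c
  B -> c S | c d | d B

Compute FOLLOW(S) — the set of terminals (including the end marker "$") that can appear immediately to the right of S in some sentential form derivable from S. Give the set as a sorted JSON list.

FIRST iteration:
iter 1:
  A via A→c b d: +{c}
  A via A→d c: +{d}
  B via B→c S: +{c}
  B via B→d B: +{d}
  S via S→b B: +{b}
  S via S→c c c: +{c}
  S via S→d d: +{d}
  FIRST(S)={b,c,d}  FIRST(A)={c,d}  FIRST(B)={c,d}
iter 2: done
  FIRST(S)={b,c,d}  FIRST(A)={c,d}  FIRST(B)={c,d}

FOLLOW sets:
initialize: $ ∈ FOLLOW(S)
[1]
  S→S A: FOLLOW(S) ⊇ FIRST(A) = {c,d}; new: +{c,d}
  S→S A: FOLLOW(A) ⊇ FOLLOW(S) ⊇ {$,c,d}; new: +{$,c,d}
  S→b B: FOLLOW(B) ⊇ FOLLOW(S) ⊇ {$,c,d}; new: +{$,c,d}
  S: {$,c,d}  A: {$,c,d}  B: {$,c,d}
[2] (no change)
  S: {$,c,d}  A: {$,c,d}  B: {$,c,d}

FOLLOW(S) = ["$", "c", "d"]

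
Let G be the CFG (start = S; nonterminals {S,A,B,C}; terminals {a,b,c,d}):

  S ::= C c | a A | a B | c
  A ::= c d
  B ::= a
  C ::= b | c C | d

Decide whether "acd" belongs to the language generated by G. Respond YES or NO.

CNF form of G:
  S -> C T0 | T2 A | T2 B | c
  A -> T0 T1
  B -> a
  C -> T0 C | b | d
  T0 -> c
  T1 -> d
  T2 -> a

Fill CYK table bottom-up:
  T[0,0] 'a' = {B,T2}  orig:{B}
  T[1,1] 'c' = {S,T0}  orig:{S}
  T[2,2] 'd' = {C,T1}  orig:{C}
  T[0,1] 'ac' = ∅
  T[1,2] 'cd' = {A,C}
  T[0,2] 'acd' = {S}

S ∈ T[0,2] ⇒ YES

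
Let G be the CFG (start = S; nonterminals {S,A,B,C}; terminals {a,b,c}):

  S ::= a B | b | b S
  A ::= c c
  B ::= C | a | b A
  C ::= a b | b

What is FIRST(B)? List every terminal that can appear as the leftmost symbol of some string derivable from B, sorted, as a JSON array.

Compute FIRST by fixpoint:
pass 1:
  A via A→c c: +{c}
  B via B→a: +{a}
  B via B→b A: +{b}
  C via C→a b: +{a}
  C via C→b: +{b}
  S via S→a B: +{a}
  S via S→b: +{b}
  S: {a,b}  A: {c}  B: {a,b}  C: {a,b}
pass 2: done
  S: {a,b}  A: {c}  B: {a,b}  C: {a,b}

FIRST(B) = ["a", "b"]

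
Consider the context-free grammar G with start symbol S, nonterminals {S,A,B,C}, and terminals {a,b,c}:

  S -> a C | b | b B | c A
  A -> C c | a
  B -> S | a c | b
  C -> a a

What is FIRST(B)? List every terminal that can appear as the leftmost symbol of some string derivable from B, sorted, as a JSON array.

Compute FIRST by fixpoint:
round 1:
  A via A→a: +{a}
  B via B→a c: +{a}
  B via B→b: +{b}
  C via C→a a: +{a}
  S via S→a C: +{a}
  S via S→b: +{b}
  S via S→c A: +{c}
  FIRST(S)={a,b,c}  FIRST(A)={a}  FIRST(B)={a,b}  FIRST(C)={a}
round 2:
  B via B→S: +{c}
  FIRST(S)={a,b,c}  FIRST(A)={a}  FIRST(B)={a,b,c}  FIRST(C)={a}
round 3: done
  FIRST(S)={a,b,c}  FIRST(A)={a}  FIRST(B)={a,b,c}  FIRST(C)={a}

FIRST(B) = ["a", "b", "c"]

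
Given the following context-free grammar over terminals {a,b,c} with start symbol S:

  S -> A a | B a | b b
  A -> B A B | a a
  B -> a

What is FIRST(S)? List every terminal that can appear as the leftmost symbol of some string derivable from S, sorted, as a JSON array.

FIRST sets, iterate to fixpoint:
pass 1:
  A via A→a a: +{a}
  B via B→a: +{a}
  S via S→A a: +{a}
  S via S→b b: +{b}
  FIRST[S]={a,b}  FIRST[A]={a}  FIRST[B]={a}
pass 2: (stable)
  FIRST[S]={a,b}  FIRST[A]={a}  FIRST[B]={a}

FIRST(S) = ["a", "b"]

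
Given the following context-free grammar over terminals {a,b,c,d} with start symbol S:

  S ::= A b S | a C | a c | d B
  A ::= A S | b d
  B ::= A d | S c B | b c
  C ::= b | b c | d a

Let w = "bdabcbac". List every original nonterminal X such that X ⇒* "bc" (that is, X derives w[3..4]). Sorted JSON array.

CNF form of G:
  S -> A X5 | T1 B | T3 C | T3 T2
  A -> A S | T0 T1
  B -> A T1 | S X4 | T0 T2
  C -> T0 T2 | T1 T3 | b
  T0 -> b
  T1 -> d
  T2 -> c
  T3 -> a
  X4 -> T2 B
  X5 -> T0 S

CYK fill — only the sub-triangle for w[3..4]:
  T[3,3] 'b' = {C,T0}  orig:{C}
  T[4,4] 'c' = {T2}  orig:{}
  T[3,4] 'bc' = {B,C}

Original NTs in T[3,4] deriving "bc": ["B", "C"]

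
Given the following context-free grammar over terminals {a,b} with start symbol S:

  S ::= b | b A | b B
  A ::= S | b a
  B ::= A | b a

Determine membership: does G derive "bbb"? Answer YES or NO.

Convert to CNF:
  S -> T0 A | T0 B | b
  A -> T0 A | T0 B | T0 T1 | b
  B -> T0 A | T0 B | T0 T1 | b
  T0 -> b
  T1 -> a

CYK fill:
  [0..0]={A,B,S,T0}  "b"  orig:{A,B,S}
  [1..1]={A,B,S,T0}  "b"  orig:{A,B,S}
  [2..2]={A,B,S,T0}  "b"  orig:{A,B,S}
  [0..1]={A,B,S}  "bb"
  [1..2]={A,B,S}  "bb"
  [0..2]={A,B,S}  "bbb"

S ∈ T[0,2] ⇒ YES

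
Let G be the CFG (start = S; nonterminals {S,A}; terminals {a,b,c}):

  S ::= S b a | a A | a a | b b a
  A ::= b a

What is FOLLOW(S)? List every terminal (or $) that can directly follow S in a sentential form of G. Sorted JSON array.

FIRST iteration:
[1]
  A via A→b a: +{b}
  S via S→a A: +{a}
  S via S→b b a: +{b}
  S: {a,b}  A: {b}
[2] (no change)
  S: {a,b}  A: {b}

FOLLOW iteration:
FOLLOW(S) := {$}
[1]
  S→S b a: FOLLOW(S) ⊇ FIRST(b) = {b}; new: +{b}
  S→a A: FOLLOW(A) ⊇ FOLLOW(S) ⊇ {$,b}; new: +{$,b}
  FOLLOW(S)={$,b}  FOLLOW(A)={$,b}
[2] done
  FOLLOW(S)={$,b}  FOLLOW(A)={$,b}

FOLLOW(S) = ["$", "b"]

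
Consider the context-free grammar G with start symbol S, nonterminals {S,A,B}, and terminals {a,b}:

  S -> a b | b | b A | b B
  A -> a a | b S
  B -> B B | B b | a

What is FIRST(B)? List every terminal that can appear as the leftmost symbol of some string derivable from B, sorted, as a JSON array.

FIRST sets, iterate to fixpoint:
[1]
  A via A→a a: +{a}
  A via A→b S: +{b}
  B via B→a: +{a}
  S via S→a b: +{a}
  S via S→b: +{b}
  FIRST(S)={a,b}  FIRST(A)={a,b}  FIRST(B)={a}
[2] (stable)
  FIRST(S)={a,b}  FIRST(A)={a,b}  FIRST(B)={a}

FIRST(B) = ["a"]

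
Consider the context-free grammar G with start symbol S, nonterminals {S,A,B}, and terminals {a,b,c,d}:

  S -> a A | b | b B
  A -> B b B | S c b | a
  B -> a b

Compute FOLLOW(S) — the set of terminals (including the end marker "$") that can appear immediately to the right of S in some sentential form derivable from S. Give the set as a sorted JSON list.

FIRST sets, iterate to fixpoint:
[1]
  A via A→a: +{a}
  B via B→a b: +{a}
  S via S→a A: +{a}
  S via S→b: +{b}
  S: {a,b}  A: {a}  B: {a}
[2]
  A via A→S c b: +{b}
  S: {a,b}  A: {a,b}  B: {a}
[3] done
  S: {a,b}  A: {a,b}  B: {a}

Compute FOLLOW by fixpoint:
FOLLOW(S) := {$}
iter 1:
  A→B b B: FOLLOW(B) ⊇ FIRST(b) = {b}; new: +{b}
  A→S c b: FOLLOW(S) ⊇ FIRST(c) = {c}; new: +{c}
  S→a A: FOLLOW(A) ⊇ FOLLOW(S) ⊇ {$,c}; new: +{$,c}
  S→b B: FOLLOW(B) ⊇ FOLLOW(S) ⊇ {$,c}; new: +{$,c}
  S: {$,c}  A: {$,c}  B: {$,b,c}
iter 2: — fixpoint
  S: {$,c}  A: {$,c}  B: {$,b,c}

FOLLOW(S) = ["$", "c"]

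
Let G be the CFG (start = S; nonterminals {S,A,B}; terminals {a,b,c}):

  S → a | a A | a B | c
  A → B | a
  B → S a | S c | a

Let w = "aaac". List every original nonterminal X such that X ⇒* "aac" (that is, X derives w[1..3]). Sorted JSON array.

CNF form of G:
  S -> T0 A | T0 B | a | c
  A -> S T0 | S T1 | a
  B -> S T0 | S T1 | a
  T0 -> a
  T1 -> c

CYK fill, restricted to cells inside w[1..3]:
  T[1,1] 'a' = {A,B,S,T0}  orig:{A,B,S}
  T[2,2] 'a' = {A,B,S,T0}  orig:{A,B,S}
  T[3,3] 'c' = {S,T1}  orig:{S}
  T[1,2] 'aa' = {A,B,S}
  T[2,3] 'ac' = {A,B}
  T[1,3] 'aac' = {A,B,S}

Original NTs in T[1,3] deriving "aac": ["A", "B", "S"]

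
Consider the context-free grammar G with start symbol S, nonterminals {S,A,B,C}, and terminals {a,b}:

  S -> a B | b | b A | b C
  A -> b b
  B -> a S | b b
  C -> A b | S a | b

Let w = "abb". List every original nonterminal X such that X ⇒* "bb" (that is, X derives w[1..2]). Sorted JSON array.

Convert to CNF:
  S -> T0 A | T0 C | T1 B | b
  A -> T0 T0
  B -> T0 T0 | T1 S
  C -> A T0 | S T1 | b
  T0 -> b
  T1 -> a

Fill CYK table bottom-up — only the sub-triangle for w[1..2]:
  T[1,1] 'b' = {C,S,T0}  orig:{C,S}
  T[2,2] 'b' = {C,S,T0}  orig:{C,S}
  T[1,2] 'bb' = {A,B,S}

Original NTs in T[1,2] deriving "bb": ["A", "B", "S"]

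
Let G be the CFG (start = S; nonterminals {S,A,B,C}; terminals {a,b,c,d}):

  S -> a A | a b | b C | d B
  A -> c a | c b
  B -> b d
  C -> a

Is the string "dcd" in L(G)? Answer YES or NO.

Convert to CNF:
  S -> T1 A | T1 T2 | T2 C | T3 B
  A -> T0 T1 | T0 T2
  B -> T2 T3
  C -> a
  T0 -> c
  T1 -> a
  T2 -> b
  T3 -> d

Fill CYK table bottom-up:
  cell(0,0) d: {T3}  orig:{}
  cell(1,1) c: {T0}  orig:{}
  cell(2,2) d: {T3}  orig:{}
  cell(0,1) dc: ∅
  cell(1,2) cd: ∅
  cell(0,2) dcd: ∅

S ∉ T[0,2] ⇒ NO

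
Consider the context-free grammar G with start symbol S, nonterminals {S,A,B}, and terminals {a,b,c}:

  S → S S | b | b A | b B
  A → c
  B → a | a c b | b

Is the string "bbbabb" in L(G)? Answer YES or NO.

Convert to CNF:
  S -> S S | T2 A | T2 B | b
  A -> c
  B -> T0 X3 | a | b
  T0 -> a
  T1 -> c
  T2 -> b
  X3 -> T1 T2

Fill CYK table bottom-up:
  cell(0,0) b: {B,S,T2}  orig:{B,S}
  cell(1,1) b: {B,S,T2}  orig:{B,S}
  cell(2,2) b: {B,S,T2}  orig:{B,S}
  cell(3,3) a: {B,T0}  orig:{B}
  cell(4,4) b: {B,S,T2}  orig:{B,S}
  cell(5,5) b: {B,S,T2}  orig:{B,S}
  cell(0,1) bb: {S}
  cell(1,2) bb: {S}
  cell(2,3) ba: {S}
  cell(3,4) ab: ∅
  cell(4,5) bb: {S}
  cell(0,2) bbb: {S}
  cell(1,3) bba: {S}
  cell(2,4) bab: {S}
  cell(3,5) abb: ∅
  cell(0,3) bbba: {S}
  cell(1,4) bbab: {S}
  cell(2,5) babb: {S}
  cell(0,4) bbbab: {S}
  cell(1,5) bbabb: {S}
  cell(0,5) bbbabb: {S}

S ∈ T[0,5] ⇒ YES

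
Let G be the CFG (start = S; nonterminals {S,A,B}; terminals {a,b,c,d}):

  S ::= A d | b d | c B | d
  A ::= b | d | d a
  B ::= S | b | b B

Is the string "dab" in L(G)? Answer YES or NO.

CNF form of G:
  S -> A T0 | T2 T0 | T3 B | d
  A -> T0 T1 | b | d
  B -> A T0 | T2 B | T2 T0 | T3 B | b | d
  T0 -> d
  T1 -> a
  T2 -> b
  T3 -> c

Fill CYK table bottom-up:
  [0..0]={A,B,S,T0}  "d"  orig:{A,B,S}
  [1..1]={T1}  "a"  orig:{}
  [2..2]={A,B,T2}  "b"  orig:{A,B}
  [0..1]={A}  "da"
  [1..2]=∅  "ab"
  [0..2]=∅  "dab"

S ∉ T[0,2] ⇒ NO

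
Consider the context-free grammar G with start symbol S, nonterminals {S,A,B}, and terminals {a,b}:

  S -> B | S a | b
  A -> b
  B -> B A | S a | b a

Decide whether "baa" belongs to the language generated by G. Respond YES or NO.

CNF form of G:
  S -> B A | S T0 | T1 T0 | b
  A -> b
  B -> B A | S T0 | T1 T0
  T0 -> a
  T1 -> b

CYK fill:
  [0..0]={A,S,T1}  "b"  orig:{A,S}
  [1..1]={T0}  "a"  orig:{}
  [2..2]={T0}  "a"  orig:{}
  [0..1]={B,S}  "ba"
  [1..2]=∅  "aa"
  [0..2]={B,S}  "baa"

S ∈ T[0,2] ⇒ YES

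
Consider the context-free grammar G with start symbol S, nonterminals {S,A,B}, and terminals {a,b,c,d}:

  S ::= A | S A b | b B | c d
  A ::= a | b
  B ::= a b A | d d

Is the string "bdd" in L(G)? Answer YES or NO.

CNF form of G:
  S -> S X5 | T1 B | T3 T2 | a | b
  A -> a | b
  B -> T0 X4 | T2 T2
  T0 -> a
  T1 -> b
  T2 -> d
  T3 -> c
  X4 -> T1 A
  X5 -> A T1

CYK fill:
  [0..0]={A,S,T1}  "b"  orig:{A,S}
  [1..1]={T2}  "d"  orig:{}
  [2..2]={T2}  "d"  orig:{}
  [0..1]=∅  "bd"
  [1..2]={B}  "dd"
  [0..2]={S}  "bdd"

S ∈ T[0,2] ⇒ YES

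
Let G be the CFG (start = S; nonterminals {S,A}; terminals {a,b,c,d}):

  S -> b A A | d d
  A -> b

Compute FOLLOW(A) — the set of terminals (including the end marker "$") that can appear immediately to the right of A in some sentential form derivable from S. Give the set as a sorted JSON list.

FIRST sets, iterate to fixpoint:
pass 1:
  A via A→b: +{b}
  S via S→b A A: +{b}
  S via S→d d: +{d}
  S: {b,d}  A: {b}
pass 2: (stable)
  S: {b,d}  A: {b}

Compute FOLLOW by fixpoint:
seed FOLLOW(S) with $
[1]
  S→b A A: FOLLOW(A) ⊇ FIRST(A) = {b}; new: +{b}
  S→b A A: FOLLOW(A) ⊇ FOLLOW(S) ⊇ {$}; new: +{$}
  FOLLOW[S]={$}  FOLLOW[A]={$,b}
[2] (no change)
  FOLLOW[S]={$}  FOLLOW[A]={$,b}

FOLLOW(A) = ["$", "b"]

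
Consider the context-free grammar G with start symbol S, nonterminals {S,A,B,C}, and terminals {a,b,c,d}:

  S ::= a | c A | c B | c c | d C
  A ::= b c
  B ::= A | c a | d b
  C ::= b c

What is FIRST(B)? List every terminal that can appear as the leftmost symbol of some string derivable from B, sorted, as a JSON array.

FIRST sets, iterate to fixpoint:
[1]
  A via A→b c: +{b}
  B via B→A: +{b}
  B via B→c a: +{c}
  B via B→d b: +{d}
  C via C→b c: +{b}
  S via S→a: +{a}
  S via S→c A: +{c}
  S via S→d C: +{d}
  FIRST(S)={a,c,d}  FIRST(A)={b}  FIRST(B)={b,c,d}  FIRST(C)={b}
[2] done
  FIRST(S)={a,c,d}  FIRST(A)={b}  FIRST(B)={b,c,d}  FIRST(C)={b}

FIRST(B) = ["b", "c", "d"]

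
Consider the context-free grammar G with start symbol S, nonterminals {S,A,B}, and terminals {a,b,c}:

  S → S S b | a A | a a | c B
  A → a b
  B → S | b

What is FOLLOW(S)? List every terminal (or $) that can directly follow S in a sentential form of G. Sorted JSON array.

FIRST sets, iterate to fixpoint:
round 1:
  A via A→a b: +{a}
  B via B→b: +{b}
  S via S→a A: +{a}
  S via S→c B: +{c}
  FIRST[S]={a,c}  FIRST[A]={a}  FIRST[B]={b}
round 2:
  B via B→S: +{a,c}
  FIRST[S]={a,c}  FIRST[A]={a}  FIRST[B]={a,b,c}
round 3: done
  FIRST[S]={a,c}  FIRST[A]={a}  FIRST[B]={a,b,c}

FOLLOW sets:
initialize: $ ∈ FOLLOW(S)
round 1:
  S→S S b: FOLLOW(S) ⊇ FIRST(S) = {a,c}; new: +{a,c}
  S→S S b: FOLLOW(S) ⊇ FIRST(b) = {b}; new: +{b}
  S→a A: FOLLOW(A) ⊇ FOLLOW(S) ⊇ {$,a,b,c}; new: +{$,a,b,c}
  S→c B: FOLLOW(B) ⊇ FOLLOW(S) ⊇ {$,a,b,c}; new: +{$,a,b,c}
  S: {$,a,b,c}  A: {$,a,b,c}  B: {$,a,b,c}
round 2: — fixpoint
  S: {$,a,b,c}  A: {$,a,b,c}  B: {$,a,b,c}

FOLLOW(S) = ["$", "a", "b", "c"]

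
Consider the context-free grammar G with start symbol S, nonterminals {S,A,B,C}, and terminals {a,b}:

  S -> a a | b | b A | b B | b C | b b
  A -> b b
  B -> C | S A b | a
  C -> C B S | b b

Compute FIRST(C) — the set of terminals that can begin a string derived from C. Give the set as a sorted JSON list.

Compute FIRST by fixpoint:
round 1:
  A via A→b b: +{b}
  B via B→a: +{a}
  C via C→b b: +{b}
  S via S→a a: +{a}
  S via S→b: +{b}
  S: {a,b}  A: {b}  B: {a}  C: {b}
round 2:
  B via B→C: +{b}
  S: {a,b}  A: {b}  B: {a,b}  C: {b}
round 3: done
  S: {a,b}  A: {b}  B: {a,b}  C: {b}

FIRST(C) = ["b"]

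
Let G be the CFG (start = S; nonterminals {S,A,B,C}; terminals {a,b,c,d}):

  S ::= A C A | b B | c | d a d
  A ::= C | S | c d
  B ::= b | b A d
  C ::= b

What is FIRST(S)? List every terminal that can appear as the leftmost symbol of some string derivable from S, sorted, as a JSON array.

Compute FIRST by fixpoint:
pass 1:
  A via A→c d: +{c}
  B via B→b: +{b}
  C via C→b: +{b}
  S via S→A C A: +{c}
  S via S→b B: +{b}
  S via S→d a d: +{d}
  FIRST[S]={b,c,d}  FIRST[A]={c}  FIRST[B]={b}  FIRST[C]={b}
pass 2:
  A via A→C: +{b}
  A via A→S: +{d}
  FIRST[S]={b,c,d}  FIRST[A]={b,c,d}  FIRST[B]={b}  FIRST[C]={b}
pass 3: done
  FIRST[S]={b,c,d}  FIRST[A]={b,c,d}  FIRST[B]={b}  FIRST[C]={b}

FIRST(S) = ["b", "c", "d"]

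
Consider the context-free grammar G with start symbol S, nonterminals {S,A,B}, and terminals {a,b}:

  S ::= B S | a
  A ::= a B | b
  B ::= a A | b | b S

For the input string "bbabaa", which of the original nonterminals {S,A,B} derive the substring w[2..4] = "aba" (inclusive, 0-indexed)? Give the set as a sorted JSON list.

CNF form of G:
  S -> B S | a
  A -> T0 B | b
  B -> T0 A | T1 S | b
  T0 -> a
  T1 -> b

CYK table (by increasing span) — only the sub-triangle for w[2..4]:
  [2..2]={S,T0}  "a"  orig:{S}
  [3..3]={A,B,T1}  "b"  orig:{A,B}
  [4..4]={S,T0}  "a"  orig:{S}
  [2..3]={A,B}  "ab"
  [3..4]={B,S}  "ba"
  [2..4]={A,S}  "aba"

Original NTs in T[2,4] deriving "aba": ["A", "S"]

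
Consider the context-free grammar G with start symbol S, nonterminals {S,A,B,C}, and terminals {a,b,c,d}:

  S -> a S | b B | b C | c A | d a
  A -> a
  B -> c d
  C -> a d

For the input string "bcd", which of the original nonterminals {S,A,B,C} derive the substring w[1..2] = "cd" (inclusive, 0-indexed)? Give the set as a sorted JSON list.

Convert to CNF:
  S -> T0 A | T1 T2 | T2 S | T3 B | T3 C
  A -> a
  B -> T0 T1
  C -> T2 T1
  T0 -> c
  T1 -> d
  T2 -> a
  T3 -> b

Fill CYK table bottom-up, restricted to cells inside w[1..2]:
  cell(1,1) c: {T0}  orig:{}
  cell(2,2) d: {T1}  orig:{}
  cell(1,2) cd: {B}

Original NTs in T[1,2] deriving "cd": ["B"]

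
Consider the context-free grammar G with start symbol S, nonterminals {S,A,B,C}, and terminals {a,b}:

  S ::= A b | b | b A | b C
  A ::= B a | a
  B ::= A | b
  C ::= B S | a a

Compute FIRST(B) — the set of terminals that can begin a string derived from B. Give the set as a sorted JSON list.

Compute FIRST by fixpoint:
pass 1:
  A via A→a: +{a}
  B via B→A: +{a}
  B via B→b: +{b}
  C via C→B S: +{a,b}
  S via S→A b: +{a}
  S via S→b: +{b}
  S: {a,b}  A: {a}  B: {a,b}  C: {a,b}
pass 2:
  A via A→B a: +{b}
  S: {a,b}  A: {a,b}  B: {a,b}  C: {a,b}
pass 3: done
  S: {a,b}  A: {a,b}  B: {a,b}  C: {a,b}

FIRST(B) = ["a", "b"]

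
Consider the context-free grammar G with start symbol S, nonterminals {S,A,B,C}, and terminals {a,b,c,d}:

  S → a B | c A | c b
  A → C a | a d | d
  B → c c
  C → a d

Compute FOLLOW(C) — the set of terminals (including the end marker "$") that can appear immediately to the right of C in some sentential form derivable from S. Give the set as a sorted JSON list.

FIRST iteration:
round 1:
  A via A→a d: +{a}
  A via A→d: +{d}
  B via B→c c: +{c}
  C via C→a d: +{a}
  S via S→a B: +{a}
  S via S→c A: +{c}
  FIRST(S)={a,c}  FIRST(A)={a,d}  FIRST(B)={c}  FIRST(C)={a}
round 2: (stable)
  FIRST(S)={a,c}  FIRST(A)={a,d}  FIRST(B)={c}  FIRST(C)={a}

FOLLOW sets:
seed FOLLOW(S) with $
iter 1:
  A→C a: FOLLOW(C) ⊇ FIRST(a) = {a}; new: +{a}
  S→a B: FOLLOW(B) ⊇ FOLLOW(S) ⊇ {$}; new: +{$}
  S→c A: FOLLOW(A) ⊇ FOLLOW(S) ⊇ {$}; new: +{$}
  FOLLOW(S)={$}  FOLLOW(A)={$}  FOLLOW(B)={$}  FOLLOW(C)={a}
iter 2: (stable)
  FOLLOW(S)={$}  FOLLOW(A)={$}  FOLLOW(B)={$}  FOLLOW(C)={a}

FOLLOW(C) = ["a"]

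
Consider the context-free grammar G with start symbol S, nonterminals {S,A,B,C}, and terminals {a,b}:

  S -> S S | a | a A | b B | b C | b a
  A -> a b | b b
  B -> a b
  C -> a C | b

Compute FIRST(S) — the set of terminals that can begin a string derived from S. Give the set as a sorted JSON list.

Compute FIRST by fixpoint:
iter 1:
  A via A→a b: +{a}
  A via A→b b: +{b}
  B via B→a b: +{a}
  C via C→a C: +{a}
  C via C→b: +{b}
  S via S→a: +{a}
  S via S→b B: +{b}
  S: {a,b}  A: {a,b}  B: {a}  C: {a,b}
iter 2: — fixpoint
  S: {a,b}  A: {a,b}  B: {a}  C: {a,b}

FIRST(S) = ["a", "b"]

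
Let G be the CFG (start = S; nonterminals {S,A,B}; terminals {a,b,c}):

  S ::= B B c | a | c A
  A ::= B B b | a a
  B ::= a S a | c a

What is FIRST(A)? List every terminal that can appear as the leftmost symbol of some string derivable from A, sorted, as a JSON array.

Compute FIRST by fixpoint:
iter 1:
  A via A→a a: +{a}
  B via B→a S a: +{a}
  B via B→c a: +{c}
  S via S→B B c: +{a,c}
  FIRST[S]={a,c}  FIRST[A]={a}  FIRST[B]={a,c}
iter 2:
  A via A→B B b: +{c}
  FIRST[S]={a,c}  FIRST[A]={a,c}  FIRST[B]={a,c}
iter 3: done
  FIRST[S]={a,c}  FIRST[A]={a,c}  FIRST[B]={a,c}

FIRST(A) = ["a", "c"]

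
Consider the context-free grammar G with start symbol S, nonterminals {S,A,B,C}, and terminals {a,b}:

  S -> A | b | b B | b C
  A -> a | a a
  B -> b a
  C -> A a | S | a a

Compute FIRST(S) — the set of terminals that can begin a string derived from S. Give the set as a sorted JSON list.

Compute FIRST by fixpoint:
pass 1:
  A via A→a: +{a}
  B via B→b a: +{b}
  C via C→A a: +{a}
  S via S→A: +{a}
  S via S→b: +{b}
  FIRST[S]={a,b}  FIRST[A]={a}  FIRST[B]={b}  FIRST[C]={a}
pass 2:
  C via C→S: +{b}
  FIRST[S]={a,b}  FIRST[A]={a}  FIRST[B]={b}  FIRST[C]={a,b}
pass 3: (no change)
  FIRST[S]={a,b}  FIRST[A]={a}  FIRST[B]={b}  FIRST[C]={a,b}

FIRST(S) = ["a", "b"]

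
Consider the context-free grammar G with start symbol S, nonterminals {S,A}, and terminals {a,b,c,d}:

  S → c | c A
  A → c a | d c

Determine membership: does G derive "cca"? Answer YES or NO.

CNF form of G:
  S -> T0 A | c
  A -> T0 T1 | T2 T0
  T0 -> c
  T1 -> a
  T2 -> d

CYK fill:
  cell(0,0) c: {S,T0}  orig:{S}
  cell(1,1) c: {S,T0}  orig:{S}
  cell(2,2) a: {T1}  orig:{}
  cell(0,1) cc: ∅
  cell(1,2) ca: {A}
  cell(0,2) cca: {S}

S ∈ T[0,2] ⇒ YES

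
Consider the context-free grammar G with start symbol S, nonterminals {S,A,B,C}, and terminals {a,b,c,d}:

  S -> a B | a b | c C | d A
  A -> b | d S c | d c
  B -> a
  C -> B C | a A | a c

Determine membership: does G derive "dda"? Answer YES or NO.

Convert to CNF:
  S -> T0 A | T1 C | T2 B | T2 T3
  A -> T0 T1 | T0 X4 | b
  B -> a
  C -> B C | T2 A | T2 T1
  T0 -> d
  T1 -> c
  T2 -> a
  T3 -> b
  X4 -> S T1

CYK fill:
  cell(0,0) d: {T0}  orig:{}
  cell(1,1) d: {T0}  orig:{}
  cell(2,2) a: {B,T2}  orig:{B}
  cell(0,1) dd: ∅
  cell(1,2) da: ∅
  cell(0,2) dda: ∅

S ∉ T[0,2] ⇒ NO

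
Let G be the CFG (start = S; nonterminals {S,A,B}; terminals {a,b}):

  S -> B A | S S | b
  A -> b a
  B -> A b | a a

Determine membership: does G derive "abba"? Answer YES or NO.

Convert to CNF:
  S -> B A | S S | b
  A -> T0 T1
  B -> A T0 | T1 T1
  T0 -> b
  T1 -> a

CYK fill:
  T[0,0] 'a' = {T1}  orig:{}
  T[1,1] 'b' = {S,T0}  orig:{S}
  T[2,2] 'b' = {S,T0}  orig:{S}
  T[3,3] 'a' = {T1}  orig:{}
  T[0,1] 'ab' = ∅
  T[1,2] 'bb' = {S}
  T[2,3] 'ba' = {A}
  T[0,2] 'abb' = ∅
  T[1,3] 'bba' = ∅
  T[0,3] 'abba' = ∅

S ∉ T[0,3] ⇒ NO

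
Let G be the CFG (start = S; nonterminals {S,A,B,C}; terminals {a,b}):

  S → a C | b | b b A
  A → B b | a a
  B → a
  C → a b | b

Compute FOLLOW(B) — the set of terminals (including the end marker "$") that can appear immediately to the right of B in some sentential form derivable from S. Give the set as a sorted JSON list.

Compute FIRST by fixpoint:
round 1:
  A via A→a a: +{a}
  B via B→a: +{a}
  C via C→a b: +{a}
  C via C→b: +{b}
  S via S→a C: +{a}
  S via S→b: +{b}
  FIRST(S)={a,b}  FIRST(A)={a}  FIRST(B)={a}  FIRST(C)={a,b}
round 2: — fixpoint
  FIRST(S)={a,b}  FIRST(A)={a}  FIRST(B)={a}  FIRST(C)={a,b}

FOLLOW iteration:
seed FOLLOW(S) with $
round 1:
  A→B b: FOLLOW(B) ⊇ FIRST(b) = {b}; new: +{b}
  S→a C: FOLLOW(C) ⊇ FOLLOW(S) ⊇ {$}; new: +{$}
  S→b b A: FOLLOW(A) ⊇ FOLLOW(S) ⊇ {$}; new: +{$}
  FOLLOW[S]={$}  FOLLOW[A]={$}  FOLLOW[B]={b}  FOLLOW[C]={$}
round 2: done
  FOLLOW[S]={$}  FOLLOW[A]={$}  FOLLOW[B]={b}  FOLLOW[C]={$}

FOLLOW(B) = ["b"]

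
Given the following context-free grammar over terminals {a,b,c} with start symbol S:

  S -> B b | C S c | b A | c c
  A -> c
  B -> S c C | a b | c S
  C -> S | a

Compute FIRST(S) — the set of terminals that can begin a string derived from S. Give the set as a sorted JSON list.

FIRST iteration:
round 1:
  A via A→c: +{c}
  B via B→a b: +{a}
  B via B→c S: +{c}
  C via C→a: +{a}
  S via S→B b: +{a,c}
  S via S→b A: +{b}
  FIRST(S)={a,b,c}  FIRST(A)={c}  FIRST(B)={a,c}  FIRST(C)={a}
round 2:
  B via B→S c C: +{b}
  C via C→S: +{b,c}
  FIRST(S)={a,b,c}  FIRST(A)={c}  FIRST(B)={a,b,c}  FIRST(C)={a,b,c}
round 3: (stable)
  FIRST(S)={a,b,c}  FIRST(A)={c}  FIRST(B)={a,b,c}  FIRST(C)={a,b,c}

FIRST(S) = ["a", "b", "c"]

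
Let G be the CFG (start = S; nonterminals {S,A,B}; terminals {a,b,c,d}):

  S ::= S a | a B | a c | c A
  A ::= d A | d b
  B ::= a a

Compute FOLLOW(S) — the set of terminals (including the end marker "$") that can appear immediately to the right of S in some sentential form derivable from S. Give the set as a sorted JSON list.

Compute FIRST by fixpoint:
pass 1:
  A via A→d A: +{d}
  B via B→a a: +{a}
  S via S→a B: +{a}
  S via S→c A: +{c}
  S: {a,c}  A: {d}  B: {a}
pass 2: done
  S: {a,c}  A: {d}  B: {a}

Compute FOLLOW by fixpoint:
FOLLOW(S) := {$}
round 1:
  S→S a: FOLLOW(S) ⊇ FIRST(a) = {a}; new: +{a}
  S→a B: FOLLOW(B) ⊇ FOLLOW(S) ⊇ {$,a}; new: +{$,a}
  S→c A: FOLLOW(A) ⊇ FOLLOW(S) ⊇ {$,a}; new: +{$,a}
  FOLLOW(S)={$,a}  FOLLOW(A)={$,a}  FOLLOW(B)={$,a}
round 2: (stable)
  FOLLOW(S)={$,a}  FOLLOW(A)={$,a}  FOLLOW(B)={$,a}

FOLLOW(S) = ["$", "a"]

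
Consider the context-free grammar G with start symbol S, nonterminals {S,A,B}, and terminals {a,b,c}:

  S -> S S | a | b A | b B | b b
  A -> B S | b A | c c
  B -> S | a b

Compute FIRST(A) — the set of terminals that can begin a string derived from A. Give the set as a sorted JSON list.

Compute FIRST by fixpoint:
iter 1:
  A via A→b A: +{b}
  A via A→c c: +{c}
  B via B→a b: +{a}
  S via S→a: +{a}
  S via S→b A: +{b}
  FIRST[S]={a,b}  FIRST[A]={b,c}  FIRST[B]={a}
iter 2:
  A via A→B S: +{a}
  B via B→S: +{b}
  FIRST[S]={a,b}  FIRST[A]={a,b,c}  FIRST[B]={a,b}
iter 3: (no change)
  FIRST[S]={a,b}  FIRST[A]={a,b,c}  FIRST[B]={a,b}

FIRST(A) = ["a", "b", "c"]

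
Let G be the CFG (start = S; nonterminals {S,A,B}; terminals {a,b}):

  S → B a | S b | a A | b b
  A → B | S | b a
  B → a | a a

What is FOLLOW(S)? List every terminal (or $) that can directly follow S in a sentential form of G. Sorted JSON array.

FIRST sets, iterate to fixpoint:
iter 1:
  A via A→b a: +{b}
  B via B→a: +{a}
  S via S→B a: +{a}
  S via S→b b: +{b}
  S: {a,b}  A: {b}  B: {a}
iter 2:
  A via A→B: +{a}
  S: {a,b}  A: {a,b}  B: {a}
iter 3: done
  S: {a,b}  A: {a,b}  B: {a}

FOLLOW sets:
initialize: $ ∈ FOLLOW(S)
round 1:
  S→B a: FOLLOW(B) ⊇ FIRST(a) = {a}; new: +{a}
  S→S b: FOLLOW(S) ⊇ FIRST(b) = {b}; new: +{b}
  S→a A: FOLLOW(A) ⊇ FOLLOW(S) ⊇ {$,b}; new: +{$,b}
  FOLLOW[S]={$,b}  FOLLOW[A]={$,b}  FOLLOW[B]={a}
round 2:
  A→B: FOLLOW(B) ⊇ FOLLOW(A) ⊇ {$,b}; new: +{$,b}
  FOLLOW[S]={$,b}  FOLLOW[A]={$,b}  FOLLOW[B]={$,a,b}
round 3: — fixpoint
  FOLLOW[S]={$,b}  FOLLOW[A]={$,b}  FOLLOW[B]={$,a,b}

FOLLOW(S) = ["$", "b"]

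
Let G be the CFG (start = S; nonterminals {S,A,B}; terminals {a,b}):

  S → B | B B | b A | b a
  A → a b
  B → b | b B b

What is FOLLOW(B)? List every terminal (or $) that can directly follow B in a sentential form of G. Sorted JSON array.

FIRST sets, iterate to fixpoint:
iter 1:
  A via A→a b: +{a}
  B via B→b: +{b}
  S via S→B: +{b}
  FIRST[S]={b}  FIRST[A]={a}  FIRST[B]={b}
iter 2: (stable)
  FIRST[S]={b}  FIRST[A]={a}  FIRST[B]={b}

Compute FOLLOW by fixpoint:
seed FOLLOW(S) with $
round 1:
  B→b B b: FOLLOW(B) ⊇ FIRST(b) = {b}; new: +{b}
  S→B: FOLLOW(B) ⊇ FOLLOW(S) ⊇ {$}; new: +{$}
  S→b A: FOLLOW(A) ⊇ FOLLOW(S) ⊇ {$}; new: +{$}
  FOLLOW(S)={$}  FOLLOW(A)={$}  FOLLOW(B)={$,b}
round 2: done
  FOLLOW(S)={$}  FOLLOW(A)={$}  FOLLOW(B)={$,b}

FOLLOW(B) = ["$", "b"]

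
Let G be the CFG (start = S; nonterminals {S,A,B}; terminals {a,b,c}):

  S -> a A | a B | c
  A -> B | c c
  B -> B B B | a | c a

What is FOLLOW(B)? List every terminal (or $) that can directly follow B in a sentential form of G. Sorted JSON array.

FIRST sets, iterate to fixpoint:
round 1:
  A via A→c c: +{c}
  B via B→a: +{a}
  B via B→c a: +{c}
  S via S→a A: +{a}
  S via S→c: +{c}
  S: {a,c}  A: {c}  B: {a,c}
round 2:
  A via A→B: +{a}
  S: {a,c}  A: {a,c}  B: {a,c}
round 3: (no change)
  S: {a,c}  A: {a,c}  B: {a,c}

FOLLOW sets:
FOLLOW(S) := {$}
iter 1:
  B→B B B: FOLLOW(B) ⊇ FIRST(B) = {a,c}; new: +{a,c}
  S→a A: FOLLOW(A) ⊇ FOLLOW(S) ⊇ {$}; new: +{$}
  S→a B: FOLLOW(B) ⊇ FOLLOW(S) ⊇ {$}; new: +{$}
  S: {$}  A: {$}  B: {$,a,c}
iter 2: — fixpoint
  S: {$}  A: {$}  B: {$,a,c}

FOLLOW(B) = ["$", "a", "c"]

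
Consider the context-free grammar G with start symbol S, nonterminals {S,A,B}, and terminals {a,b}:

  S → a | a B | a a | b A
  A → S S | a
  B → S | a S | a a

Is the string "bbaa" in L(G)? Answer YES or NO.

Convert to CNF:
  S -> T0 B | T0 T0 | T1 A | a
  A -> S S | a
  B -> T0 B | T0 S | T0 T0 | T1 A | a
  T0 -> a
  T1 -> b

CYK fill:
  [0..0]={T1}  "b"  orig:{}
  [1..1]={T1}  "b"  orig:{}
  [2..2]={A,B,S,T0}  "a"  orig:{A,B,S}
  [3..3]={A,B,S,T0}  "a"  orig:{A,B,S}
  [0..1]=∅  "bb"
  [1..2]={B,S}  "ba"
  [2..3]={A,B,S}  "aa"
  [0..2]=∅  "bba"
  [1..3]={A,B,S}  "baa"
  [0..3]={B,S}  "bbaa"

S ∈ T[0,3] ⇒ YES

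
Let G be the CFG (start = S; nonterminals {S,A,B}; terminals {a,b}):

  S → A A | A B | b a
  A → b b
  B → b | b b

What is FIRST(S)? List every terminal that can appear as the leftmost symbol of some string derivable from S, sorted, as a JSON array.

FIRST sets, iterate to fixpoint:
pass 1:
  A via A→b b: +{b}
  B via B→b: +{b}
  S via S→A A: +{b}
  S: {b}  A: {b}  B: {b}
pass 2: done
  S: {b}  A: {b}  B: {b}

FIRST(S) = ["b"]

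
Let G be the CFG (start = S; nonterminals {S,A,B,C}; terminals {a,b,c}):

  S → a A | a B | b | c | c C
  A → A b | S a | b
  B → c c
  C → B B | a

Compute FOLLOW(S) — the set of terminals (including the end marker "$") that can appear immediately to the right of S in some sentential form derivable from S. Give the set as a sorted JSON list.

Compute FIRST by fixpoint:
pass 1:
  A via A→b: +{b}
  B via B→c c: +{c}
  C via C→B B: +{c}
  C via C→a: +{a}
  S via S→a A: +{a}
  S via S→b: +{b}
  S via S→c: +{c}
  FIRST(S)={a,b,c}  FIRST(A)={b}  FIRST(B)={c}  FIRST(C)={a,c}
pass 2:
  A via A→S a: +{a,c}
  FIRST(S)={a,b,c}  FIRST(A)={a,b,c}  FIRST(B)={c}  FIRST(C)={a,c}
pass 3: done
  FIRST(S)={a,b,c}  FIRST(A)={a,b,c}  FIRST(B)={c}  FIRST(C)={a,c}

FOLLOW sets:
initialize: $ ∈ FOLLOW(S)
pass 1:
  A→A b: FOLLOW(A) ⊇ FIRST(b) = {b}; new: +{b}
  A→S a: FOLLOW(S) ⊇ FIRST(a) = {a}; new: +{a}
  C→B B: FOLLOW(B) ⊇ FIRST(B) = {c}; new: +{c}
  S→a A: FOLLOW(A) ⊇ FOLLOW(S) ⊇ {$,a}; new: +{$,a}
  S→a B: FOLLOW(B) ⊇ FOLLOW(S) ⊇ {$,a}; new: +{$,a}
  S→c C: FOLLOW(C) ⊇ FOLLOW(S) ⊇ {$,a}; new: +{$,a}
  S: {$,a}  A: {$,a,b}  B: {$,a,c}  C: {$,a}
pass 2: — fixpoint
  S: {$,a}  A: {$,a,b}  B: {$,a,c}  C: {$,a}

FOLLOW(S) = ["$", "a"]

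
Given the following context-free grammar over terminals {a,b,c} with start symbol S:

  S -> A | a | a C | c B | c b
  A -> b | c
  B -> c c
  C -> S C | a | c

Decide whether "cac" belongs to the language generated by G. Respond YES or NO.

Convert to CNF:
  S -> T0 B | T0 T2 | T1 C | a | b | c
  A -> b | c
  B -> T0 T0
  C -> S C | a | c
  T0 -> c
  T1 -> a
  T2 -> b

CYK table (by increasing span):
  [0..0]={A,C,S,T0}  "c"  orig:{A,C,S}
  [1..1]={C,S,T1}  "a"  orig:{C,S}
  [2..2]={A,C,S,T0}  "c"  orig:{A,C,S}
  [0..1]={C}  "ca"
  [1..2]={C,S}  "ac"
  [0..2]={C}  "cac"

S ∉ T[0,2] ⇒ NO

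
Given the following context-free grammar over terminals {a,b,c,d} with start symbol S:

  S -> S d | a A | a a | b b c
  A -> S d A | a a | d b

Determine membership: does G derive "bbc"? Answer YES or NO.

CNF form of G:
  S -> S T0 | T1 A | T1 T1 | T2 X5
  A -> S X4 | T0 T2 | T1 T1
  T0 -> d
  T1 -> a
  T2 -> b
  T3 -> c
  X4 -> T0 A
  X5 -> T2 T3

CYK fill:
  T[0,0] 'b' = {T2}  orig:{}
  T[1,1] 'b' = {T2}  orig:{}
  T[2,2] 'c' = {T3}  orig:{}
  T[0,1] 'bb' = ∅
  T[1,2] 'bc' = {X5}  orig:{}
  T[0,2] 'bbc' = {S}

S ∈ T[0,2] ⇒ YES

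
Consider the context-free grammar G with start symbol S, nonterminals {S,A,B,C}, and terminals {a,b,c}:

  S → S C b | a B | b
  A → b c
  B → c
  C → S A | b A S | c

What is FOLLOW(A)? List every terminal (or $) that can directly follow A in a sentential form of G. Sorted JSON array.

FIRST sets, iterate to fixpoint:
iter 1:
  A via A→b c: +{b}
  B via B→c: +{c}
  C via C→b A S: +{b}
  C via C→c: +{c}
  S via S→a B: +{a}
  S via S→b: +{b}
  FIRST[S]={a,b}  FIRST[A]={b}  FIRST[B]={c}  FIRST[C]={b,c}
iter 2:
  C via C→S A: +{a}
  FIRST[S]={a,b}  FIRST[A]={b}  FIRST[B]={c}  FIRST[C]={a,b,c}
iter 3: done
  FIRST[S]={a,b}  FIRST[A]={b}  FIRST[B]={c}  FIRST[C]={a,b,c}

FOLLOW sets:
FOLLOW(S) := {$}
round 1:
  C→S A: FOLLOW(S) ⊇ FIRST(A) = {b}; new: +{b}
  C→b A S: FOLLOW(A) ⊇ FIRST(S) = {a,b}; new: +{a,b}
  S→S C b: FOLLOW(S) ⊇ FIRST(C) = {a,b,c}; new: +{a,c}
  S→S C b: FOLLOW(C) ⊇ FIRST(b) = {b}; new: +{b}
  S→a B: FOLLOW(B) ⊇ FOLLOW(S) ⊇ {$,a,b,c}; new: +{$,a,b,c}
  S: {$,a,b,c}  A: {a,b}  B: {$,a,b,c}  C: {b}
round 2: — fixpoint
  S: {$,a,b,c}  A: {a,b}  B: {$,a,b,c}  C: {b}

FOLLOW(A) = ["a", "b"]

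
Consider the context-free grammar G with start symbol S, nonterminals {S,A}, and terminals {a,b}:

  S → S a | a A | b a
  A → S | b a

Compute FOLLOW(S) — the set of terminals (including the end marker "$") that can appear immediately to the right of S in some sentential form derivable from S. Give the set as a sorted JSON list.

FIRST sets, iterate to fixpoint:
iter 1:
  A via A→b a: +{b}
  S via S→a A: +{a}
  S via S→b a: +{b}
  FIRST(S)={a,b}  FIRST(A)={b}
iter 2:
  A via A→S: +{a}
  FIRST(S)={a,b}  FIRST(A)={a,b}
iter 3: done
  FIRST(S)={a,b}  FIRST(A)={a,b}

FOLLOW sets:
FOLLOW(S) := {$}
[1]
  S→S a: FOLLOW(S) ⊇ FIRST(a) = {a}; new: +{a}
  S→a A: FOLLOW(A) ⊇ FOLLOW(S) ⊇ {$,a}; new: +{$,a}
  FOLLOW(S)={$,a}  FOLLOW(A)={$,a}
[2] — fixpoint
  FOLLOW(S)={$,a}  FOLLOW(A)={$,a}

FOLLOW(S) = ["$", "a"]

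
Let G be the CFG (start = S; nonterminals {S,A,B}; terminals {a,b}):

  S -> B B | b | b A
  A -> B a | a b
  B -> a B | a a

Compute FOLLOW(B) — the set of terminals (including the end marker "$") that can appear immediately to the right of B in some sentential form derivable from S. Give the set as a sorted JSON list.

Compute FIRST by fixpoint:
iter 1:
  A via A→a b: +{a}
  B via B→a B: +{a}
  S via S→B B: +{a}
  S via S→b: +{b}
  S: {a,b}  A: {a}  B: {a}
iter 2: — fixpoint
  S: {a,b}  A: {a}  B: {a}

Compute FOLLOW by fixpoint:
initialize: $ ∈ FOLLOW(S)
[1]
  A→B a: FOLLOW(B) ⊇ FIRST(a) = {a}; new: +{a}
  S→B B: FOLLOW(B) ⊇ FOLLOW(S) ⊇ {$}; new: +{$}
  S→b A: FOLLOW(A) ⊇ FOLLOW(S) ⊇ {$}; new: +{$}
  FOLLOW(S)={$}  FOLLOW(A)={$}  FOLLOW(B)={$,a}
[2] — fixpoint
  FOLLOW(S)={$}  FOLLOW(A)={$}  FOLLOW(B)={$,a}

FOLLOW(B) = ["$", "a"]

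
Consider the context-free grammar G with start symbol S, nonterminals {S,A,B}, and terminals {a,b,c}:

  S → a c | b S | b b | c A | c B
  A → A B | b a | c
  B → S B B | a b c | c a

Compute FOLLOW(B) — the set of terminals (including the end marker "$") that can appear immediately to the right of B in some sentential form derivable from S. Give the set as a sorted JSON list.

Compute FIRST by fixpoint:
pass 1:
  A via A→b a: +{b}
  A via A→c: +{c}
  B via B→a b c: +{a}
  B via B→c a: +{c}
  S via S→a c: +{a}
  S via S→b S: +{b}
  S via S→c A: +{c}
  FIRST(S)={a,b,c}  FIRST(A)={b,c}  FIRST(B)={a,c}
pass 2:
  B via B→S B B: +{b}
  FIRST(S)={a,b,c}  FIRST(A)={b,c}  FIRST(B)={a,b,c}
pass 3: done
  FIRST(S)={a,b,c}  FIRST(A)={b,c}  FIRST(B)={a,b,c}

FOLLOW sets:
seed FOLLOW(S) with $
round 1:
  A→A B: FOLLOW(A) ⊇ FIRST(B) = {a,b,c}; new: +{a,b,c}
  A→A B: FOLLOW(B) ⊇ FOLLOW(A) ⊇ {a,b,c}; new: +{a,b,c}
  B→S B B: FOLLOW(S) ⊇ FIRST(B) = {a,b,c}; new: +{a,b,c}
  S→c A: FOLLOW(A) ⊇ FOLLOW(S) ⊇ {$,a,b,c}; new: +{$}
  S→c B: FOLLOW(B) ⊇ FOLLOW(S) ⊇ {$,a,b,c}; new: +{$}
  FOLLOW(S)={$,a,b,c}  FOLLOW(A)={$,a,b,c}  FOLLOW(B)={$,a,b,c}
round 2: (no change)
  FOLLOW(S)={$,a,b,c}  FOLLOW(A)={$,a,b,c}  FOLLOW(B)={$,a,b,c}

FOLLOW(B) = ["$", "a", "b", "c"]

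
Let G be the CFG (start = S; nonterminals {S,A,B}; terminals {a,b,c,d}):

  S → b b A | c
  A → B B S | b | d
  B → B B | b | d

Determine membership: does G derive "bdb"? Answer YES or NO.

Convert to CNF:
  S -> T0 X2 | c
  A -> B X1 | b | d
  B -> B B | b | d
  T0 -> b
  X1 -> B S
  X2 -> T0 A

CYK table (by increasing span):
  cell(0,0) b: {A,B,T0}  orig:{A,B}
  cell(1,1) d: {A,B}
  cell(2,2) b: {A,B,T0}  orig:{A,B}
  cell(0,1) bd: {B,X2}  orig:{B}
  cell(1,2) db: {B}
  cell(0,2) bdb: {B}

S ∉ T[0,2] ⇒ NO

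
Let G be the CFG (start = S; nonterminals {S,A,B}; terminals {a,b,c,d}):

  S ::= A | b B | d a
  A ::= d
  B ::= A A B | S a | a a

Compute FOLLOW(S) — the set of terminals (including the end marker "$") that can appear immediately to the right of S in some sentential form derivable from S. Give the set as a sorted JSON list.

FIRST sets, iterate to fixpoint:
pass 1:
  A via A→d: +{d}
  B via B→A A B: +{d}
  B via B→a a: +{a}
  S via S→A: +{d}
  S via S→b B: +{b}
  FIRST[S]={b,d}  FIRST[A]={d}  FIRST[B]={a,d}
pass 2:
  B via B→S a: +{b}
  FIRST[S]={b,d}  FIRST[A]={d}  FIRST[B]={a,b,d}
pass 3: (stable)
  FIRST[S]={b,d}  FIRST[A]={d}  FIRST[B]={a,b,d}

FOLLOW sets:
initialize: $ ∈ FOLLOW(S)
iter 1:
  B→A A B: FOLLOW(A) ⊇ FIRST(A) = {d}; new: +{d}
  B→A A B: FOLLOW(A) ⊇ FIRST(B) = {a,b,d}; new: +{a,b}
  B→S a: FOLLOW(S) ⊇ FIRST(a) = {a}; new: +{a}
  S→A: FOLLOW(A) ⊇ FOLLOW(S) ⊇ {$,a}; new: +{$}
  S→b B: FOLLOW(B) ⊇ FOLLOW(S) ⊇ {$,a}; new: +{$,a}
  S: {$,a}  A: {$,a,b,d}  B: {$,a}
iter 2: (no change)
  S: {$,a}  A: {$,a,b,d}  B: {$,a}

FOLLOW(S) = ["$", "a"]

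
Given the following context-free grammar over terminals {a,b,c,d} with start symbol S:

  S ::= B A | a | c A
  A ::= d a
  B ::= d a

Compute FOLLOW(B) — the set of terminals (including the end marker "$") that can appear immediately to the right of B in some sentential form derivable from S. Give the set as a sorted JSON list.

FIRST iteration:
[1]
  A via A→d a: +{d}
  B via B→d a: +{d}
  S via S→B A: +{d}
  S via S→a: +{a}
  S via S→c A: +{c}
  S: {a,c,d}  A: {d}  B: {d}
[2] — fixpoint
  S: {a,c,d}  A: {d}  B: {d}

FOLLOW iteration:
FOLLOW(S) := {$}
round 1:
  S→B A: FOLLOW(B) ⊇ FIRST(A) = {d}; new: +{d}
  S→B A: FOLLOW(A) ⊇ FOLLOW(S) ⊇ {$}; new: +{$}
  FOLLOW(S)={$}  FOLLOW(A)={$}  FOLLOW(B)={d}
round 2: (no change)
  FOLLOW(S)={$}  FOLLOW(A)={$}  FOLLOW(B)={d}

FOLLOW(B) = ["d"]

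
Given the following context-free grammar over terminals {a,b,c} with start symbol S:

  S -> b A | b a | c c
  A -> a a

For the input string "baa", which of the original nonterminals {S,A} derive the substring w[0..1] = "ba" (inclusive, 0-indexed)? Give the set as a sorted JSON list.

CNF form of G:
  S -> T1 A | T1 T0 | T2 T2
  A -> T0 T0
  T0 -> a
  T1 -> b
  T2 -> c

CYK fill — only the sub-triangle for w[0..1]:
  cell(0,0) b: {T1}  orig:{}
  cell(1,1) a: {T0}  orig:{}
  cell(0,1) ba: {S}

Original NTs in T[0,1] deriving "ba": ["S"]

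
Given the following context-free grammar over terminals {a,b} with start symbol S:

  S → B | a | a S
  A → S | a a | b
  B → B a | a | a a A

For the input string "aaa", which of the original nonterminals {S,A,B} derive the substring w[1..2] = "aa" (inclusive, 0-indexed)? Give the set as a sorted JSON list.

CNF form of G:
  S -> B T0 | T0 S | T0 X3 | a
  A -> B T0 | T0 S | T0 T0 | T0 X1 | a | b
  B -> B T0 | T0 X2 | a
  T0 -> a
  X1 -> T0 A
  X2 -> T0 A
  X3 -> T0 A

CYK fill (cells [i..j] with 1 ≤ i ≤ j ≤ 2 only):
  T[1,1] 'a' = {A,B,S,T0}  orig:{A,B,S}
  T[2,2] 'a' = {A,B,S,T0}  orig:{A,B,S}
  T[1,2] 'aa' = {A,B,S,X1,X2,X3}  orig:{A,B,S}

Original NTs in T[1,2] deriving "aa": ["A", "B", "S"]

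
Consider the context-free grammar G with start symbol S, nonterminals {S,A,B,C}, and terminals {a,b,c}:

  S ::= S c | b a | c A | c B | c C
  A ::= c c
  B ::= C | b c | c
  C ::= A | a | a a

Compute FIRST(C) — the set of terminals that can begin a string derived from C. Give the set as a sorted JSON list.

FIRST sets, iterate to fixpoint:
round 1:
  A via A→c c: +{c}
  B via B→b c: +{b}
  B via B→c: +{c}
  C via C→A: +{c}
  C via C→a: +{a}
  S via S→b a: +{b}
  S via S→c A: +{c}
  FIRST(S)={b,c}  FIRST(A)={c}  FIRST(B)={b,c}  FIRST(C)={a,c}
round 2:
  B via B→C: +{a}
  FIRST(S)={b,c}  FIRST(A)={c}  FIRST(B)={a,b,c}  FIRST(C)={a,c}
round 3: — fixpoint
  FIRST(S)={b,c}  FIRST(A)={c}  FIRST(B)={a,b,c}  FIRST(C)={a,c}

FIRST(C) = ["a", "c"]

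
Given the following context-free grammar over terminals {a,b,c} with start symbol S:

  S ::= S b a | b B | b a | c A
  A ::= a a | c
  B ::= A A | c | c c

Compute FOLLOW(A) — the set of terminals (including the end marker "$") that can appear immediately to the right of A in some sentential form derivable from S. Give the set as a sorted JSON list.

Compute FIRST by fixpoint:
iter 1:
  A via A→a a: +{a}
  A via A→c: +{c}
  B via B→A A: +{a,c}
  S via S→b B: +{b}
  S via S→c A: +{c}
  FIRST[S]={b,c}  FIRST[A]={a,c}  FIRST[B]={a,c}
iter 2: done
  FIRST[S]={b,c}  FIRST[A]={a,c}  FIRST[B]={a,c}

FOLLOW sets:
FOLLOW(S) := {$}
round 1:
  B→A A: FOLLOW(A) ⊇ FIRST(A) = {a,c}; new: +{a,c}
  S→S b a: FOLLOW(S) ⊇ FIRST(b) = {b}; new: +{b}
  S→b B: FOLLOW(B) ⊇ FOLLOW(S) ⊇ {$,b}; new: +{$,b}
  S→c A: FOLLOW(A) ⊇ FOLLOW(S) ⊇ {$,b}; new: +{$,b}
  FOLLOW[S]={$,b}  FOLLOW[A]={$,a,b,c}  FOLLOW[B]={$,b}
round 2: (no change)
  FOLLOW[S]={$,b}  FOLLOW[A]={$,a,b,c}  FOLLOW[B]={$,b}

FOLLOW(A) = ["$", "a", "b", "c"]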